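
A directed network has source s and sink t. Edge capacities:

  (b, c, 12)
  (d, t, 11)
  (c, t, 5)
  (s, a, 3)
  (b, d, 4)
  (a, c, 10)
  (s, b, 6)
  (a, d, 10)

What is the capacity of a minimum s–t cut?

Augment s→a→c→t: bottleneck 3, flow now 3.
Augment s→b→c→t: bottleneck 2, flow now 5.
Augment s→b→d→t: bottleneck 4, flow now 9.
No augmenting path remains; maximum flow = 9.
By max-flow min-cut, the minimum cut capacity equals the max flow.
In the residual graph, reachable from s: {s}.
Min-cut edges: s→a (3), s→b (6); capacity 3 + 6 = 9.

9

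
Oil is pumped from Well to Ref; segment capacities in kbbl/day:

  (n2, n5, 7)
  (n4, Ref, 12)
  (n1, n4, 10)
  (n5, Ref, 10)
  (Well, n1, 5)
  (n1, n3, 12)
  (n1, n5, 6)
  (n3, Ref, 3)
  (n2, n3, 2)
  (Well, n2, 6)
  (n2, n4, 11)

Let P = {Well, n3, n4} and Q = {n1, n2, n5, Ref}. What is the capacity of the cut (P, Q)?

26

Edges leaving {Well, n3, n4}: Well→n1 (5), Well→n2 (6), n3→Ref (3), n4→Ref (12).
Cut capacity = 5 + 6 + 3 + 12 = 26.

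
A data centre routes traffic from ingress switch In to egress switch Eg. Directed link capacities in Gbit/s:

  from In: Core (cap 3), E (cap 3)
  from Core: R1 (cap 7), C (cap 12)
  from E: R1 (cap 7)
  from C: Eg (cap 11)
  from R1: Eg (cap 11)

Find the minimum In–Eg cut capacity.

6

Augment In→Core→C→Eg: bottleneck 3, flow now 3.
Augment In→E→R1→Eg: bottleneck 3, flow now 6.
No augmenting path remains; maximum flow = 6.
By max-flow min-cut, the minimum cut capacity equals the max flow.
In the residual graph, reachable from In: {In}.
Min-cut edges: In→Core (3), In→E (3); capacity 3 + 3 = 6.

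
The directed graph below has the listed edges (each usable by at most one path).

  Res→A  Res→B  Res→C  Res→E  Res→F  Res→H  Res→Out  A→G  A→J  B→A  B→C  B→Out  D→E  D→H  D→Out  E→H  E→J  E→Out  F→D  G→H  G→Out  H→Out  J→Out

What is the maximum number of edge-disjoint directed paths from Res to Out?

Assign every edge capacity 1; by Menger, the answer equals the max flow.
Path Res→Out (+1); total 1.
Path Res→B→Out (+1); total 2.
Path Res→E→Out (+1); total 3.
Path Res→H→Out (+1); total 4.
Path Res→A→G→Out (+1); total 5.
Path Res→F→D→Out (+1); total 6.
No residual Res→Out path; max flow = 6.
Certifying cut of size 6: {Res→A, Res→B, Res→E, Res→F, Res→H, Res→Out}.

6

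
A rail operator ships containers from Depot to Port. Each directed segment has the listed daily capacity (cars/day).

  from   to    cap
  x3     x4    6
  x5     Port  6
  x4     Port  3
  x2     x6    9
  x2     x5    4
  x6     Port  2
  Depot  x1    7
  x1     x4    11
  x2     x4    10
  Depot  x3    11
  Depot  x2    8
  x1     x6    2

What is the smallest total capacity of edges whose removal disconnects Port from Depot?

9

Augment Depot→x1→x4→Port: bottleneck 3, flow now 3.
Augment Depot→x1→x6→Port: bottleneck 2, flow now 5.
Augment Depot→x2→x5→Port: bottleneck 4, flow now 9.
No augmenting path remains; maximum flow = 9.
By max-flow min-cut, the minimum cut capacity equals the max flow.
In the residual graph, reachable from Depot: {Depot, x1, x2, x3, x4, x6}.
Min-cut edges: x2→x5 (4), x4→Port (3), x6→Port (2); capacity 4 + 3 + 2 = 9.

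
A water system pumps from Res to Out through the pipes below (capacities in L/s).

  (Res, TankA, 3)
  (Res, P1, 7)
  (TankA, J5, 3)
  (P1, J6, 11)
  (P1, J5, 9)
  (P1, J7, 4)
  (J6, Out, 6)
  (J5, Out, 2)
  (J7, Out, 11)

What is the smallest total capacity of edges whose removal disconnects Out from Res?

Augment Res→TankA→J5→Out: bottleneck 2, flow now 2.
Augment Res→P1→J6→Out: bottleneck 6, flow now 8.
Augment Res→P1→J7→Out: bottleneck 1, flow now 9.
No augmenting path remains; maximum flow = 9.
By max-flow min-cut, the minimum cut capacity equals the max flow.
In the residual graph, reachable from Res: {Res, TankA, J5}.
Min-cut edges: Res→P1 (7), J5→Out (2); capacity 7 + 2 = 9.

9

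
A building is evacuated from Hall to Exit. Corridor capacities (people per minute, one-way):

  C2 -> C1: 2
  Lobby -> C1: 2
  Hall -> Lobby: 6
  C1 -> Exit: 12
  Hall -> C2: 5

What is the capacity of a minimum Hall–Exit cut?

4

Augment Hall→C2→C1→Exit: bottleneck 2, flow now 2.
Augment Hall→Lobby→C1→Exit: bottleneck 2, flow now 4.
No augmenting path remains; maximum flow = 4.
By max-flow min-cut, the minimum cut capacity equals the max flow.
In the residual graph, reachable from Hall: {Hall, C2, Lobby}.
Min-cut edges: C2→C1 (2), Lobby→C1 (2); capacity 2 + 2 = 4.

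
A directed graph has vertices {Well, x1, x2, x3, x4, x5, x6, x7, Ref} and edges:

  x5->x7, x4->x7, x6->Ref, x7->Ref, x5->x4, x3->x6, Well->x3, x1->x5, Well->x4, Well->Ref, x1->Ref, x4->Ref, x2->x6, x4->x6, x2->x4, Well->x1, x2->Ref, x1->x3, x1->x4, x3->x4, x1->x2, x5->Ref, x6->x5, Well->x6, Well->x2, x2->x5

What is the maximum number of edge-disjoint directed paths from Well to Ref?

6

Assign every edge capacity 1; by Menger, the answer equals the max flow.
Path Well→Ref (+1); total 1.
Path Well→x1→Ref (+1); total 2.
Path Well→x2→Ref (+1); total 3.
Path Well→x4→Ref (+1); total 4.
Path Well→x6→Ref (+1); total 5.
Path Well→x3→x4→x7→Ref (+1); total 6.
No residual Well→Ref path; max flow = 6.
Certifying cut of size 6: {Well→Ref, Well→x1, Well→x2, Well→x3, Well→x4, Well→x6}.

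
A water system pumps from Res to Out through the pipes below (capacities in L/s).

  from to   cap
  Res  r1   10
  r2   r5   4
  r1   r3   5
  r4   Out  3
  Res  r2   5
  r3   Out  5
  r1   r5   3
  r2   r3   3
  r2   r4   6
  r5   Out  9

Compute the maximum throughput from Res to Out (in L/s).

Augment Res→r1→r3→Out: bottleneck 5, flow now 5.
Augment Res→r1→r5→Out: bottleneck 3, flow now 8.
Augment Res→r2→r4→Out: bottleneck 3, flow now 11.
Augment Res→r2→r5→Out: bottleneck 2, flow now 13.
No augmenting path remains; maximum flow = 13.
In the residual graph, reachable from Res: {Res, r1}.
Min-cut edges: Res→r2 (5), r1→r3 (5), r1→r5 (3); capacity 5 + 5 + 3 = 13.
This cut is saturated, so no flow can exceed 13.

13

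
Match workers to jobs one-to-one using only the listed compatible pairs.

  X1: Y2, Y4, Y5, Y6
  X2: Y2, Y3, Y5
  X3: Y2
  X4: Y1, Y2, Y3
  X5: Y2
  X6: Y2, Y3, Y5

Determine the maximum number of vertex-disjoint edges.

5

Unit-capacity flow: source→left, listed edges, right→sink; max matching = max flow.
Augmenting path X1→Y2 (+1); matched 1.
Augmenting path X2→Y3 (+1); matched 2.
Augmenting path X4→Y1 (+1); matched 3.
Augmenting path X6→Y5 (+1); matched 4.
Augmenting path X3→Y2→X1→Y4 (+1); matched 5.
No augmenting path remains; maximum matching = 5.
König certificate: {X1, X2, X4, X6, Y2} is a vertex cover of size 5 (every listed pair touches it), so no matching can be larger.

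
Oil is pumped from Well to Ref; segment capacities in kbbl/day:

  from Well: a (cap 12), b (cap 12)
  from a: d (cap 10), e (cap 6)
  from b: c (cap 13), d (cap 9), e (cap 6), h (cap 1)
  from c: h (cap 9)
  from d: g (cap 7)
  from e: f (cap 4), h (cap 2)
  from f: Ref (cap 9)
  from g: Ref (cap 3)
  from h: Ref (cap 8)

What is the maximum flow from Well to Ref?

15

Augment Well→b→h→Ref: bottleneck 1, flow now 1.
Augment Well→a→d→g→Ref: bottleneck 3, flow now 4.
Augment Well→a→e→f→Ref: bottleneck 4, flow now 8.
Augment Well→a→e→h→Ref: bottleneck 2, flow now 10.
Augment Well→b→c→h→Ref: bottleneck 5, flow now 15.
No augmenting path remains; maximum flow = 15.
In the residual graph, reachable from Well: {Well, a, b, c, d, e, g, h}.
Min-cut edges: e→f (4), g→Ref (3), h→Ref (8); capacity 4 + 3 + 8 = 15.
This cut is saturated, so no flow can exceed 15.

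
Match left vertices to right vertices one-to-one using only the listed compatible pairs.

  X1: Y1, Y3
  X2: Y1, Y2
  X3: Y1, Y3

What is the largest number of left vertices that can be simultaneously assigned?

3

Unit-capacity flow: source→left, listed edges, right→sink; max matching = max flow.
Augmenting path X1→Y1 (+1); matched 1.
Augmenting path X2→Y2 (+1); matched 2.
Augmenting path X3→Y3 (+1); matched 3.
No augmenting path remains; maximum matching = 3.
König certificate: {X1, X2, X3} is a vertex cover of size 3 (every listed pair touches it), so no matching can be larger.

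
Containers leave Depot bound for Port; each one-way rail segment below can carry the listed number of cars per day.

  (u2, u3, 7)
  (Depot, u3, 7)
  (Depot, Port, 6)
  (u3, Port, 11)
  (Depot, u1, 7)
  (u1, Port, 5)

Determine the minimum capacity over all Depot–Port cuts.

Augment Depot→Port: bottleneck 6, flow now 6.
Augment Depot→u1→Port: bottleneck 5, flow now 11.
Augment Depot→u3→Port: bottleneck 7, flow now 18.
No augmenting path remains; maximum flow = 18.
By max-flow min-cut, the minimum cut capacity equals the max flow.
In the residual graph, reachable from Depot: {Depot, u1}.
Min-cut edges: Depot→u3 (7), Depot→Port (6), u1→Port (5); capacity 7 + 6 + 5 = 18.

18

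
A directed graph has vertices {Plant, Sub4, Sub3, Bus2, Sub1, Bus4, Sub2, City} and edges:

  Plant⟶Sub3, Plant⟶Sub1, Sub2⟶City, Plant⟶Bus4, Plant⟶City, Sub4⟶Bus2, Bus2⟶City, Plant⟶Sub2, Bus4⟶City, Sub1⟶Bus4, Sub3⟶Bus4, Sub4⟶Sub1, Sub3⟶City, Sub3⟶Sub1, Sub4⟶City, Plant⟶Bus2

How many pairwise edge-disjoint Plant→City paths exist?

Assign every edge capacity 1; by Menger, the answer equals the max flow.
Path Plant→City (+1); total 1.
Path Plant→Sub3→City (+1); total 2.
Path Plant→Bus2→City (+1); total 3.
Path Plant→Bus4→City (+1); total 4.
Path Plant→Sub2→City (+1); total 5.
No residual Plant→City path; max flow = 5.
Certifying cut of size 5: {Bus4→City, Plant→Bus2, Plant→City, Plant→Sub2, Plant→Sub3}.

5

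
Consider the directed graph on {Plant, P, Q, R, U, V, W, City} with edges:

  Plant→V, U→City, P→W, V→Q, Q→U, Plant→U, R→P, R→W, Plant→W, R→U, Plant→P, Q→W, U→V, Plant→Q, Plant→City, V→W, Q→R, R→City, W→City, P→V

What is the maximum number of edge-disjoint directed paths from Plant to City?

Assign every edge capacity 1; by Menger, the answer equals the max flow.
Path Plant→City (+1); total 1.
Path Plant→U→City (+1); total 2.
Path Plant→W→City (+1); total 3.
Path Plant→Q→R→City (+1); total 4.
No residual Plant→City path; max flow = 4.
Certifying cut of size 4: {Plant→City, Q→R, U→City, W→City}.

4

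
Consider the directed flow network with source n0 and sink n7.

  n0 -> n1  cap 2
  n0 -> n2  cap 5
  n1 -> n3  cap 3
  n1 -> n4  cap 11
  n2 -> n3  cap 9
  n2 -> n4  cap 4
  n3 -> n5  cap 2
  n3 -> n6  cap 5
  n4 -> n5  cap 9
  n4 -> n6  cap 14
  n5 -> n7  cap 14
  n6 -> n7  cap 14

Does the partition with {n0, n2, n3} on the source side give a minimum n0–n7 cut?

No — its capacity is 13, but the minimum cut has capacity 7.

Given cut capacity: 2 + 4 + 2 + 5 = 13.
Augment n0→n1→n3→n5→n7: bottleneck 2, flow now 2.
Augment n0→n2→n3→n6→n7: bottleneck 5, flow now 7.
No augmenting path remains; maximum flow = 7.
In the residual graph, reachable from n0: {n0}.
Min-cut edges: n0→n1 (2), n0→n2 (5); capacity 2 + 5 = 7.
Cut capacity 13 exceeds the max flow 7, so it is not minimum.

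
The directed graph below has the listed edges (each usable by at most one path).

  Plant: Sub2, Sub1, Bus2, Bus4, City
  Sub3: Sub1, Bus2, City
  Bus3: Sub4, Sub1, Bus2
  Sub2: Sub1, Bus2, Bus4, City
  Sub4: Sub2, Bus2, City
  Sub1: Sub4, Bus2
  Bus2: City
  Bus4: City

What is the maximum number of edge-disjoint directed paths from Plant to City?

Assign every edge capacity 1; by Menger, the answer equals the max flow.
Path Plant→City (+1); total 1.
Path Plant→Sub2→City (+1); total 2.
Path Plant→Bus2→City (+1); total 3.
Path Plant→Bus4→City (+1); total 4.
Path Plant→Sub1→Sub4→City (+1); total 5.
No residual Plant→City path; max flow = 5.
Certifying cut of size 5: {Plant→Bus2, Plant→Bus4, Plant→City, Plant→Sub1, Plant→Sub2}.

5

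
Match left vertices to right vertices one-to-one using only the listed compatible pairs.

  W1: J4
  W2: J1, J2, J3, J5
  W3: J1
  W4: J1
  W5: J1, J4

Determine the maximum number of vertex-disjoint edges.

3

Unit-capacity flow: source→left, listed edges, right→sink; max matching = max flow.
Augmenting path W1→J4 (+1); matched 1.
Augmenting path W2→J1 (+1); matched 2.
Augmenting path W3→J1→W2→J2 (+1); matched 3.
No augmenting path remains; maximum matching = 3.
König certificate: {W2, J1, J4} is a vertex cover of size 3 (every listed pair touches it), so no matching can be larger.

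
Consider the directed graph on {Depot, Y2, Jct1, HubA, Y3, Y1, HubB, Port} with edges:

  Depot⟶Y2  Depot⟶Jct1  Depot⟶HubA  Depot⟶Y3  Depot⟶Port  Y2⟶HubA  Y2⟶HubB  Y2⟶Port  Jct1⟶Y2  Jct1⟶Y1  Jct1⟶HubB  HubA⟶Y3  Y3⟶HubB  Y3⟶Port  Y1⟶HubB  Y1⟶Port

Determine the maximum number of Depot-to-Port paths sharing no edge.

4

Assign every edge capacity 1; by Menger, the answer equals the max flow.
Path Depot→Port (+1); total 1.
Path Depot→Y2→Port (+1); total 2.
Path Depot→Y3→Port (+1); total 3.
Path Depot→Jct1→Y1→Port (+1); total 4.
No residual Depot→Port path; max flow = 4.
Certifying cut of size 4: {Depot→Jct1, Depot→Port, Depot→Y2, Y3→Port}.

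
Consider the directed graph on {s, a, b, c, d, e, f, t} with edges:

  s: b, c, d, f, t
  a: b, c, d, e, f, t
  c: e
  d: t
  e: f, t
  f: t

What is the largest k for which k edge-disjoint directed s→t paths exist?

4

Assign every edge capacity 1; by Menger, the answer equals the max flow.
Path s→t (+1); total 1.
Path s→d→t (+1); total 2.
Path s→f→t (+1); total 3.
Path s→c→e→t (+1); total 4.
No residual s→t path; max flow = 4.
Certifying cut of size 4: {s→c, s→d, s→f, s→t}.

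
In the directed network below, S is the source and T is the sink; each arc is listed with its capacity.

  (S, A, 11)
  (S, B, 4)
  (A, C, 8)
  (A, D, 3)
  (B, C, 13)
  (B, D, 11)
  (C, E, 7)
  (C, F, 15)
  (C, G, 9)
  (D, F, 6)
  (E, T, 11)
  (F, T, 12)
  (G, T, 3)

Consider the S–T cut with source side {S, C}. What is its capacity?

Edges leaving {S, C}: S→A (11), S→B (4), C→E (7), C→F (15), C→G (9).
Cut capacity = 11 + 4 + 7 + 15 + 9 = 46.

46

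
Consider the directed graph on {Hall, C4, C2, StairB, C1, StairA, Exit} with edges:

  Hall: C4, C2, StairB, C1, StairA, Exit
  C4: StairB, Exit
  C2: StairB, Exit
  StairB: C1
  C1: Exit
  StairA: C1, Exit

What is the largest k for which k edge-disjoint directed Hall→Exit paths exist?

Assign every edge capacity 1; by Menger, the answer equals the max flow.
Path Hall→Exit (+1); total 1.
Path Hall→C4→Exit (+1); total 2.
Path Hall→C2→Exit (+1); total 3.
Path Hall→C1→Exit (+1); total 4.
Path Hall→StairA→Exit (+1); total 5.
No residual Hall→Exit path; max flow = 5.
Certifying cut of size 5: {C1→Exit, Hall→C2, Hall→C4, Hall→Exit, Hall→StairA}.

5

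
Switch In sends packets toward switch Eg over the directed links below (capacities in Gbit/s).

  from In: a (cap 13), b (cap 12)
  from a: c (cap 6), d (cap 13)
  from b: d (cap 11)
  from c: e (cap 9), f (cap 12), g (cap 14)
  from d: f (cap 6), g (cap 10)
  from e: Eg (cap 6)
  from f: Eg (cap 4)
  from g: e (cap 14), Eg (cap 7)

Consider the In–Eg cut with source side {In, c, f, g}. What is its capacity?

Edges leaving {In, c, f, g}: In→a (13), In→b (12), c→e (9), f→Eg (4), g→e (14), g→Eg (7).
Cut capacity = 13 + 12 + 9 + 4 + 14 + 7 = 59.

59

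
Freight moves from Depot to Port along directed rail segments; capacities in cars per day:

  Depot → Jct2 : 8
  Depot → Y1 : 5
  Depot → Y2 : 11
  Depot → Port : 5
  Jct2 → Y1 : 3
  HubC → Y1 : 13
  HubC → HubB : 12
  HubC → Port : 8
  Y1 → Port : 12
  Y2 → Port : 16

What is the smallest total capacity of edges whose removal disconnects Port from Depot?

24

Augment Depot→Port: bottleneck 5, flow now 5.
Augment Depot→Y1→Port: bottleneck 5, flow now 10.
Augment Depot→Y2→Port: bottleneck 11, flow now 21.
Augment Depot→Jct2→Y1→Port: bottleneck 3, flow now 24.
No augmenting path remains; maximum flow = 24.
By max-flow min-cut, the minimum cut capacity equals the max flow.
In the residual graph, reachable from Depot: {Depot, Jct2}.
Min-cut edges: Depot→Y1 (5), Depot→Y2 (11), Depot→Port (5), Jct2→Y1 (3); capacity 5 + 11 + 5 + 3 = 24.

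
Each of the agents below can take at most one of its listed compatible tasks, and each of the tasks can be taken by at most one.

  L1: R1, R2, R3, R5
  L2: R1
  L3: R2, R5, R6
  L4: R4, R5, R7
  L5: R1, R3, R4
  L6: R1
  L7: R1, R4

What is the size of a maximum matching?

Unit-capacity flow: source→left, listed edges, right→sink; max matching = max flow.
Augmenting path L1→R1 (+1); matched 1.
Augmenting path L3→R2 (+1); matched 2.
Augmenting path L4→R4 (+1); matched 3.
Augmenting path L5→R3 (+1); matched 4.
Augmenting path L2→R1→L1→R5 (+1); matched 5.
Augmenting path L7→R4→L4→R7 (+1); matched 6.
No augmenting path remains; maximum matching = 6.
König certificate: {L1, L3, L4, L5, L7, R1} is a vertex cover of size 6 (every listed pair touches it), so no matching can be larger.

6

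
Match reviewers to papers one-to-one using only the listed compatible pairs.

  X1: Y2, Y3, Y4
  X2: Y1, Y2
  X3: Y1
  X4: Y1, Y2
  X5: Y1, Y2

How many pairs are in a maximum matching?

Unit-capacity flow: source→left, listed edges, right→sink; max matching = max flow.
Augmenting path X1→Y2 (+1); matched 1.
Augmenting path X2→Y1 (+1); matched 2.
Augmenting path X4→Y2→X1→Y3 (+1); matched 3.
No augmenting path remains; maximum matching = 3.
König certificate: {X1, Y1, Y2} is a vertex cover of size 3 (every listed pair touches it), so no matching can be larger.

3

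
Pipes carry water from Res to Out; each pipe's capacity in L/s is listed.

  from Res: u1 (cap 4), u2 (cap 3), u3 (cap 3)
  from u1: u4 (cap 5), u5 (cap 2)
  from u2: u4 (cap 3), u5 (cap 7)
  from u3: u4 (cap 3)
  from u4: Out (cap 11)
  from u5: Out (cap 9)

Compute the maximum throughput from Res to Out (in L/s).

10

Augment Res→u1→u4→Out: bottleneck 4, flow now 4.
Augment Res→u2→u4→Out: bottleneck 3, flow now 7.
Augment Res→u3→u4→Out: bottleneck 3, flow now 10.
No augmenting path remains; maximum flow = 10.
In the residual graph, reachable from Res: {Res}.
Min-cut edges: Res→u1 (4), Res→u2 (3), Res→u3 (3); capacity 4 + 3 + 3 = 10.
This cut is saturated, so no flow can exceed 10.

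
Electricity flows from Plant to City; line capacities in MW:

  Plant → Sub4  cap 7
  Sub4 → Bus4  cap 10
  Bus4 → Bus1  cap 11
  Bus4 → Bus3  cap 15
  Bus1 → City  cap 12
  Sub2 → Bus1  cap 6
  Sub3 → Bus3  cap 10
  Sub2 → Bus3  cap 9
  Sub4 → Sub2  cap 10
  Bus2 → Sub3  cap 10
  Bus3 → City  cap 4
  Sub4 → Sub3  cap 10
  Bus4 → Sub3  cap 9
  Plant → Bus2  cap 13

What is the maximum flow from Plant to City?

11

Augment Plant→Sub4→Sub2→Bus1→City: bottleneck 6, flow now 6.
Augment Plant→Sub4→Sub2→Bus3→City: bottleneck 1, flow now 7.
Augment Plant→Bus2→Sub3→Bus3→City: bottleneck 3, flow now 10.
Augment Plant→Bus2→Sub3→Bus3→Sub2→Sub4→Bus4→Bus1→City: bottleneck 1, flow now 11. (uses reverse residual edge)
No augmenting path remains; maximum flow = 11.
In the residual graph, reachable from Plant: {Plant, Bus2, Sub3, Bus3}.
Min-cut edges: Plant→Sub4 (7), Bus3→City (4); capacity 7 + 4 = 11.
This cut is saturated, so no flow can exceed 11.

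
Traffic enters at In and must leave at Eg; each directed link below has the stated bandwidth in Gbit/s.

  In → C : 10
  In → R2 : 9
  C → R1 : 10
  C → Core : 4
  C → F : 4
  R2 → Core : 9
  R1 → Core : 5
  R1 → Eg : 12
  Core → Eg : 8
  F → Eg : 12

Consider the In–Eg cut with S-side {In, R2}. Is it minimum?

Given cut capacity: 10 + 9 = 19.
Augment In→C→R1→Eg: bottleneck 10, flow now 10.
Augment In→R2→Core→Eg: bottleneck 8, flow now 18.
No augmenting path remains; maximum flow = 18.
In the residual graph, reachable from In: {In, R2, Core}.
Min-cut edges: In→C (10), Core→Eg (8); capacity 10 + 8 = 18.
Cut capacity 19 exceeds the max flow 18, so it is not minimum.

No — its capacity is 19, but the minimum cut has capacity 18.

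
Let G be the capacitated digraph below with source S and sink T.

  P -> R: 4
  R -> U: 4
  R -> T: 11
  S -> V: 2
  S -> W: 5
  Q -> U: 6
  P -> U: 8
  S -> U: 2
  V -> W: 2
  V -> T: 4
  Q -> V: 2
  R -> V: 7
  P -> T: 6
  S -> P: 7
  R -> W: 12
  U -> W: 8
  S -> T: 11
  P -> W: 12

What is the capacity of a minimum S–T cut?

20

Augment S→T: bottleneck 11, flow now 11.
Augment S→P→T: bottleneck 6, flow now 17.
Augment S→V→T: bottleneck 2, flow now 19.
Augment S→P→R→T: bottleneck 1, flow now 20.
No augmenting path remains; maximum flow = 20.
By max-flow min-cut, the minimum cut capacity equals the max flow.
In the residual graph, reachable from S: {S, U, W}.
Min-cut edges: S→P (7), S→V (2), S→T (11); capacity 7 + 2 + 11 = 20.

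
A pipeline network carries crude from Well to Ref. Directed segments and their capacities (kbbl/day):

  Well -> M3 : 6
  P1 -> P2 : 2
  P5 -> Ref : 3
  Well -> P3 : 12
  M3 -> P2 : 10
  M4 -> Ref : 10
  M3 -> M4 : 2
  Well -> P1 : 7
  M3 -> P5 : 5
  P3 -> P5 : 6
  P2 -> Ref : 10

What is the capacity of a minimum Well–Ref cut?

Augment Well→P1→P2→Ref: bottleneck 2, flow now 2.
Augment Well→P3→P5→Ref: bottleneck 3, flow now 5.
Augment Well→M3→M4→Ref: bottleneck 2, flow now 7.
Augment Well→M3→P2→Ref: bottleneck 4, flow now 11.
No augmenting path remains; maximum flow = 11.
By max-flow min-cut, the minimum cut capacity equals the max flow.
In the residual graph, reachable from Well: {Well, P1, P3, P5}.
Min-cut edges: Well→M3 (6), P1→P2 (2), P5→Ref (3); capacity 6 + 2 + 3 = 11.

11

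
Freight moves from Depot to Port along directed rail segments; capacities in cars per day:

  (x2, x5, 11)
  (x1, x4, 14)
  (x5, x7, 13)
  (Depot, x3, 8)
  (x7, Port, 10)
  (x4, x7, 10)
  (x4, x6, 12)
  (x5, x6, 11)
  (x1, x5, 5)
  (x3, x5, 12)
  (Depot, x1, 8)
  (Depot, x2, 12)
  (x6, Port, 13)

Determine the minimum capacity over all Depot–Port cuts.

Augment Depot→x1→x4→x6→Port: bottleneck 8, flow now 8.
Augment Depot→x2→x5→x6→Port: bottleneck 5, flow now 13.
Augment Depot→x2→x5→x7→Port: bottleneck 6, flow now 19.
Augment Depot→x3→x5→x7→Port: bottleneck 4, flow now 23.
No augmenting path remains; maximum flow = 23.
By max-flow min-cut, the minimum cut capacity equals the max flow.
In the residual graph, reachable from Depot: {Depot, x1, x2, x3, x4, x5, x6, x7}.
Min-cut edges: x6→Port (13), x7→Port (10); capacity 13 + 10 = 23.

23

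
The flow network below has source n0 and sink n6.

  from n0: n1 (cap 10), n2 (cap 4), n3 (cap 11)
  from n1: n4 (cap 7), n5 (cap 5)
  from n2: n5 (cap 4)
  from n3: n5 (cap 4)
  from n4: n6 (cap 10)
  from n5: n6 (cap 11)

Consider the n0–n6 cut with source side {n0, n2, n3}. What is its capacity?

18

Edges leaving {n0, n2, n3}: n0→n1 (10), n2→n5 (4), n3→n5 (4).
Cut capacity = 10 + 4 + 4 = 18.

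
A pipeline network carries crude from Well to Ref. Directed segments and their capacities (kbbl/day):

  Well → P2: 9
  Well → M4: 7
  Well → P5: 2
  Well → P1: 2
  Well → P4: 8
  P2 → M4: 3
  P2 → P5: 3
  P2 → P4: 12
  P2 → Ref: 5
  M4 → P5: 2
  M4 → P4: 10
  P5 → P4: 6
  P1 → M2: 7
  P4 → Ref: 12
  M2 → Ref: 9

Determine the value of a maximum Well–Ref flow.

19

Augment Well→P2→Ref: bottleneck 5, flow now 5.
Augment Well→P4→Ref: bottleneck 8, flow now 13.
Augment Well→P2→P4→Ref: bottleneck 4, flow now 17.
Augment Well→P1→M2→Ref: bottleneck 2, flow now 19.
No augmenting path remains; maximum flow = 19.
In the residual graph, reachable from Well: {Well, P2, M4, P5, P4}.
Min-cut edges: Well→P1 (2), P2→Ref (5), P4→Ref (12); capacity 2 + 5 + 12 = 19.
This cut is saturated, so no flow can exceed 19.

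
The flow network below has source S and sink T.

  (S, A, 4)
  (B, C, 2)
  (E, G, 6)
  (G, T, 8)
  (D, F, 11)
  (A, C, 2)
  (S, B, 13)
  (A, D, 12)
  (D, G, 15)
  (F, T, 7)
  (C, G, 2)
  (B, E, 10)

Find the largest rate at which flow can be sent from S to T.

12

Augment S→A→C→G→T: bottleneck 2, flow now 2.
Augment S→A→D→F→T: bottleneck 2, flow now 4.
Augment S→B→E→G→T: bottleneck 6, flow now 10.
Augment S→B→C→A→D→F→T: bottleneck 2, flow now 12. (uses reverse residual edge)
No augmenting path remains; maximum flow = 12.
In the residual graph, reachable from S: {S, B, E}.
Min-cut edges: S→A (4), B→C (2), E→G (6); capacity 4 + 2 + 6 = 12.
This cut is saturated, so no flow can exceed 12.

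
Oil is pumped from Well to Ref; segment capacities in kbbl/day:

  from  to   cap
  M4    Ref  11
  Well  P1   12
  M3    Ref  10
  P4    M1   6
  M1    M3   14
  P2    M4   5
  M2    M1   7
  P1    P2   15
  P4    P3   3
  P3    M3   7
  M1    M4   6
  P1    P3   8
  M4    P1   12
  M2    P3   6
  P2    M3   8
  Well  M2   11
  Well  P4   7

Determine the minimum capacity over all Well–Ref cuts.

Augment Well→P1→P3→M3→Ref: bottleneck 7, flow now 7.
Augment Well→P1→P2→M3→Ref: bottleneck 3, flow now 10.
Augment Well→P1→P2→M4→Ref: bottleneck 2, flow now 12.
Augment Well→P4→M1→M4→Ref: bottleneck 6, flow now 18.
Augment Well→P4→P3→P1→P2→M4→Ref: bottleneck 1, flow now 19. (uses reverse residual edge)
Augment Well→M2→M1→M3→P2→M4→Ref: bottleneck 2, flow now 21. (uses reverse residual edge)
No augmenting path remains; maximum flow = 21.
By max-flow min-cut, the minimum cut capacity equals the max flow.
In the residual graph, reachable from Well: {Well, P1, P4, M2, M1, P3, P2, M3}.
Min-cut edges: M1→M4 (6), P2→M4 (5), M3→Ref (10); capacity 6 + 5 + 10 = 21.

21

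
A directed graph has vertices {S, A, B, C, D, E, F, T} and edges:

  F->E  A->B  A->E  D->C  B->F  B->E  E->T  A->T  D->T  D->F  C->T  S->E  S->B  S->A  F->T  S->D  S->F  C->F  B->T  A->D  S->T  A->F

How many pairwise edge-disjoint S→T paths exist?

6

Assign every edge capacity 1; by Menger, the answer equals the max flow.
Path S→T (+1); total 1.
Path S→A→T (+1); total 2.
Path S→B→T (+1); total 3.
Path S→D→T (+1); total 4.
Path S→E→T (+1); total 5.
Path S→F→T (+1); total 6.
No residual S→T path; max flow = 6.
Certifying cut of size 6: {S→A, S→B, S→D, S→E, S→F, S→T}.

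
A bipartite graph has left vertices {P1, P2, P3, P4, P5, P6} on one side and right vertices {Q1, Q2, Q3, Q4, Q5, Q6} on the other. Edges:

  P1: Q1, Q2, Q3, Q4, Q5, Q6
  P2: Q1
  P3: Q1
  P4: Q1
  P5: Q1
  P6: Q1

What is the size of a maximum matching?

2

Unit-capacity flow: source→left, listed edges, right→sink; max matching = max flow.
Augmenting path P1→Q1 (+1); matched 1.
Augmenting path P2→Q1→P1→Q2 (+1); matched 2.
No augmenting path remains; maximum matching = 2.
König certificate: {P1, Q1} is a vertex cover of size 2 (every listed pair touches it), so no matching can be larger.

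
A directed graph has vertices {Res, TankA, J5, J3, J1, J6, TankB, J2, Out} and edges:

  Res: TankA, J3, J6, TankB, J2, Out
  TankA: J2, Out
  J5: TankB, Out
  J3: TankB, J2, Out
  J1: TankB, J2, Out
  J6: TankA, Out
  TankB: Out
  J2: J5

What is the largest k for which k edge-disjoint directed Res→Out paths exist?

Assign every edge capacity 1; by Menger, the answer equals the max flow.
Path Res→Out (+1); total 1.
Path Res→TankA→Out (+1); total 2.
Path Res→J3→Out (+1); total 3.
Path Res→J6→Out (+1); total 4.
Path Res→TankB→Out (+1); total 5.
Path Res→J2→J5→Out (+1); total 6.
No residual Res→Out path; max flow = 6.
Certifying cut of size 6: {Res→J2, Res→J3, Res→J6, Res→Out, Res→TankA, Res→TankB}.

6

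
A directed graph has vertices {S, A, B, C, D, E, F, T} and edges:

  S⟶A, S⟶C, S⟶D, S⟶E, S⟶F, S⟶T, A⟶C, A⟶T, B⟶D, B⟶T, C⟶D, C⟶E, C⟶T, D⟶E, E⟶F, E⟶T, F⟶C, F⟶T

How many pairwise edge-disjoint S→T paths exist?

5

Assign every edge capacity 1; by Menger, the answer equals the max flow.
Path S→T (+1); total 1.
Path S→A→T (+1); total 2.
Path S→C→T (+1); total 3.
Path S→E→T (+1); total 4.
Path S→F→T (+1); total 5.
No residual S→T path; max flow = 5.
Certifying cut of size 5: {C→T, E→T, F→T, S→A, S→T}.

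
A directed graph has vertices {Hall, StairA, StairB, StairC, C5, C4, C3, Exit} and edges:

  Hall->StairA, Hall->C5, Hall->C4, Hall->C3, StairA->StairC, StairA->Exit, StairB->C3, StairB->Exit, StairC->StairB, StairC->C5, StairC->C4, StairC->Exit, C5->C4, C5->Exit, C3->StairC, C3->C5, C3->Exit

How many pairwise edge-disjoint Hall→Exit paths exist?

3

Assign every edge capacity 1; by Menger, the answer equals the max flow.
Path Hall→StairA→Exit (+1); total 1.
Path Hall→C5→Exit (+1); total 2.
Path Hall→C3→Exit (+1); total 3.
No residual Hall→Exit path; max flow = 3.
Certifying cut of size 3: {Hall→C3, Hall→C5, Hall→StairA}.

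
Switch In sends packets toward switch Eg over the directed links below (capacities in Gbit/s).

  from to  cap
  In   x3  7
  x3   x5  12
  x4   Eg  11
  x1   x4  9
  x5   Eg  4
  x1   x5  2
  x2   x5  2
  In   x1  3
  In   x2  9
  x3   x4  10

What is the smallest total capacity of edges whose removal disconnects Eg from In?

12

Augment In→x1→x4→Eg: bottleneck 3, flow now 3.
Augment In→x2→x5→Eg: bottleneck 2, flow now 5.
Augment In→x3→x4→Eg: bottleneck 7, flow now 12.
No augmenting path remains; maximum flow = 12.
By max-flow min-cut, the minimum cut capacity equals the max flow.
In the residual graph, reachable from In: {In, x2}.
Min-cut edges: In→x1 (3), In→x3 (7), x2→x5 (2); capacity 3 + 7 + 2 = 12.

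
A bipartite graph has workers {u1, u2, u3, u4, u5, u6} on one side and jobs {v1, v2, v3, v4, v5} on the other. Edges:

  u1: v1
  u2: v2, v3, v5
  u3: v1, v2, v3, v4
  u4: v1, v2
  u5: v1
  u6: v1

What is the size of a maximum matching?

4

Unit-capacity flow: source→left, listed edges, right→sink; max matching = max flow.
Augmenting path u1→v1 (+1); matched 1.
Augmenting path u2→v2 (+1); matched 2.
Augmenting path u3→v3 (+1); matched 3.
Augmenting path u4→v2→u2→v5 (+1); matched 4.
No augmenting path remains; maximum matching = 4.
König certificate: {u2, u3, u4, v1} is a vertex cover of size 4 (every listed pair touches it), so no matching can be larger.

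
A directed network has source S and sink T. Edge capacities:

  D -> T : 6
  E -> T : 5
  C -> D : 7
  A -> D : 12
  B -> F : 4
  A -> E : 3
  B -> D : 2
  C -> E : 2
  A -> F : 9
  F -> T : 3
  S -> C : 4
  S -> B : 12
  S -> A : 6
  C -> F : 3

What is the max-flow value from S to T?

Augment S→A→D→T: bottleneck 6, flow now 6.
Augment S→B→F→T: bottleneck 3, flow now 9.
Augment S→C→E→T: bottleneck 2, flow now 11.
Augment S→B→D→A→E→T: bottleneck 2, flow now 13. (uses reverse residual edge)
Augment S→C→D→A→E→T: bottleneck 1, flow now 14. (uses reverse residual edge)
No augmenting path remains; maximum flow = 14.
In the residual graph, reachable from S: {S, A, B, C, D, F}.
Min-cut edges: A→E (3), C→E (2), D→T (6), F→T (3); capacity 3 + 2 + 6 + 3 = 14.
This cut is saturated, so no flow can exceed 14.

14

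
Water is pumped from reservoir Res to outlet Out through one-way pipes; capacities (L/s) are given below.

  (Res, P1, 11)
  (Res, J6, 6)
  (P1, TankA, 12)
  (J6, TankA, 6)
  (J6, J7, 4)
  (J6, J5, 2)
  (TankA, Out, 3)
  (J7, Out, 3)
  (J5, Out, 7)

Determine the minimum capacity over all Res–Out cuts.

8

Augment Res→P1→TankA→Out: bottleneck 3, flow now 3.
Augment Res→J6→J7→Out: bottleneck 3, flow now 6.
Augment Res→J6→J5→Out: bottleneck 2, flow now 8.
No augmenting path remains; maximum flow = 8.
By max-flow min-cut, the minimum cut capacity equals the max flow.
In the residual graph, reachable from Res: {Res, P1, J6, TankA, J7}.
Min-cut edges: J6→J5 (2), TankA→Out (3), J7→Out (3); capacity 2 + 3 + 3 = 8.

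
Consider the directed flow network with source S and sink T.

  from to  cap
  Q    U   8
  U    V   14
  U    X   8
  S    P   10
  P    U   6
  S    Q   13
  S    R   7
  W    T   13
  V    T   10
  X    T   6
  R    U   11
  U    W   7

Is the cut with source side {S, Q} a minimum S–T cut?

Given cut capacity: 10 + 7 + 8 = 25.
Augment S→P→U→V→T: bottleneck 6, flow now 6.
Augment S→Q→U→V→T: bottleneck 4, flow now 10.
Augment S→Q→U→W→T: bottleneck 4, flow now 14.
Augment S→R→U→W→T: bottleneck 3, flow now 17.
Augment S→R→U→X→T: bottleneck 4, flow now 21.
No augmenting path remains; maximum flow = 21.
In the residual graph, reachable from S: {S, P, Q}.
Min-cut edges: S→R (7), P→U (6), Q→U (8); capacity 7 + 6 + 8 = 21.
Cut capacity 25 exceeds the max flow 21, so it is not minimum.

No — its capacity is 25, but the minimum cut has capacity 21.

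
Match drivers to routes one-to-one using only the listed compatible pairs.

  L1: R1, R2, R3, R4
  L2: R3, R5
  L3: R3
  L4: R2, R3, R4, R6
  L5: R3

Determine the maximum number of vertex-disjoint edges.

Unit-capacity flow: source→left, listed edges, right→sink; max matching = max flow.
Augmenting path L1→R1 (+1); matched 1.
Augmenting path L2→R3 (+1); matched 2.
Augmenting path L4→R2 (+1); matched 3.
Augmenting path L3→R3→L2→R5 (+1); matched 4.
No augmenting path remains; maximum matching = 4.
König certificate: {L1, L2, L4, R3} is a vertex cover of size 4 (every listed pair touches it), so no matching can be larger.

4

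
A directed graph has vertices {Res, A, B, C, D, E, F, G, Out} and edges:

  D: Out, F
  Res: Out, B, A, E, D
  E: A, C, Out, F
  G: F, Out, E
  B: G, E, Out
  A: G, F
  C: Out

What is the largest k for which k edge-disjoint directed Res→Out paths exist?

5

Assign every edge capacity 1; by Menger, the answer equals the max flow.
Path Res→Out (+1); total 1.
Path Res→B→Out (+1); total 2.
Path Res→D→Out (+1); total 3.
Path Res→E→Out (+1); total 4.
Path Res→A→G→Out (+1); total 5.
No residual Res→Out path; max flow = 5.
Certifying cut of size 5: {Res→A, Res→B, Res→D, Res→E, Res→Out}.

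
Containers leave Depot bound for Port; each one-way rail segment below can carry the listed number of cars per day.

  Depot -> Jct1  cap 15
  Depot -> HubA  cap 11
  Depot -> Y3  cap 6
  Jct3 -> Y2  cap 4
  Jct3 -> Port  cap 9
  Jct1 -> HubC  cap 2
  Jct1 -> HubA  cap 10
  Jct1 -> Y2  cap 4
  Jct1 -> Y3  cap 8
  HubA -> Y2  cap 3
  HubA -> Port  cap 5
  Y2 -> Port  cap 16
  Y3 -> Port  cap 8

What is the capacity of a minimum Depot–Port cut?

20

Augment Depot→HubA→Port: bottleneck 5, flow now 5.
Augment Depot→Y3→Port: bottleneck 6, flow now 11.
Augment Depot→Jct1→Y2→Port: bottleneck 4, flow now 15.
Augment Depot→Jct1→Y3→Port: bottleneck 2, flow now 17.
Augment Depot→HubA→Y2→Port: bottleneck 3, flow now 20.
No augmenting path remains; maximum flow = 20.
By max-flow min-cut, the minimum cut capacity equals the max flow.
In the residual graph, reachable from Depot: {Depot, Jct1, HubC, HubA, Y3}.
Min-cut edges: Jct1→Y2 (4), HubA→Y2 (3), HubA→Port (5), Y3→Port (8); capacity 4 + 3 + 5 + 8 = 20.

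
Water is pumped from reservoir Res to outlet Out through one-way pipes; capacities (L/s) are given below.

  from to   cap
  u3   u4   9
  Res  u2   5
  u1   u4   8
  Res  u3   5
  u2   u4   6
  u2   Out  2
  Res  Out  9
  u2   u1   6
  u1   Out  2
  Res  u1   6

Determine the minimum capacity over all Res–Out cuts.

13

Augment Res→Out: bottleneck 9, flow now 9.
Augment Res→u1→Out: bottleneck 2, flow now 11.
Augment Res→u2→Out: bottleneck 2, flow now 13.
No augmenting path remains; maximum flow = 13.
By max-flow min-cut, the minimum cut capacity equals the max flow.
In the residual graph, reachable from Res: {Res, u1, u2, u3, u4}.
Min-cut edges: Res→Out (9), u1→Out (2), u2→Out (2); capacity 9 + 2 + 2 = 13.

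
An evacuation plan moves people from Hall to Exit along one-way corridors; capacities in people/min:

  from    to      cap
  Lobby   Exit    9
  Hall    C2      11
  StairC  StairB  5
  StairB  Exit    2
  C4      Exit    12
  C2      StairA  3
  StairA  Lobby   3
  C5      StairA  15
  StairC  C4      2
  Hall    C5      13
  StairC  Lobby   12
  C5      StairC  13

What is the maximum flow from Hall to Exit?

13

Augment Hall→C2→StairA→Lobby→Exit: bottleneck 3, flow now 3.
Augment Hall→C5→StairC→Lobby→Exit: bottleneck 6, flow now 9.
Augment Hall→C5→StairC→C4→Exit: bottleneck 2, flow now 11.
Augment Hall→C5→StairC→StairB→Exit: bottleneck 2, flow now 13.
No augmenting path remains; maximum flow = 13.
In the residual graph, reachable from Hall: {Hall, C2, C5, StairC, StairA, Lobby, StairB}.
Min-cut edges: StairC→C4 (2), Lobby→Exit (9), StairB→Exit (2); capacity 2 + 9 + 2 = 13.
This cut is saturated, so no flow can exceed 13.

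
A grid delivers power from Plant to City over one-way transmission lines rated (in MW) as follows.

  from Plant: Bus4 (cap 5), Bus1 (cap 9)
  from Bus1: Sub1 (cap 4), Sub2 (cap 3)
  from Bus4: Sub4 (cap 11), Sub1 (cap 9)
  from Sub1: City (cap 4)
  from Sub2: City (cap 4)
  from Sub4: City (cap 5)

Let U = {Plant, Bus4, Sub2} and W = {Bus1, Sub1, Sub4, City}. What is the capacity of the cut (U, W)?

Edges leaving {Plant, Bus4, Sub2}: Plant→Bus1 (9), Bus4→Sub1 (9), Bus4→Sub4 (11), Sub2→City (4).
Cut capacity = 9 + 9 + 11 + 4 = 33.

33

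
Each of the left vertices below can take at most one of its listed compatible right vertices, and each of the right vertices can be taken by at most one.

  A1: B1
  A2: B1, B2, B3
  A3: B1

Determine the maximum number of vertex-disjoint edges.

2

Unit-capacity flow: source→left, listed edges, right→sink; max matching = max flow.
Augmenting path A1→B1 (+1); matched 1.
Augmenting path A2→B2 (+1); matched 2.
No augmenting path remains; maximum matching = 2.
König certificate: {A2, B1} is a vertex cover of size 2 (every listed pair touches it), so no matching can be larger.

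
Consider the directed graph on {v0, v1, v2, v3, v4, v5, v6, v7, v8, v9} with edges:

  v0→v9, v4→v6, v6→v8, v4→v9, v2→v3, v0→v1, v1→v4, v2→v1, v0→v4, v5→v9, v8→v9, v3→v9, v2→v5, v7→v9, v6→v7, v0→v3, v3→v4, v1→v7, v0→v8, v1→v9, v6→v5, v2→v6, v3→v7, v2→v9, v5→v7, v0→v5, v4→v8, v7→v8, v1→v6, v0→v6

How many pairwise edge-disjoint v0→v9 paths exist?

7

Assign every edge capacity 1; by Menger, the answer equals the max flow.
Path v0→v9 (+1); total 1.
Path v0→v1→v9 (+1); total 2.
Path v0→v3→v9 (+1); total 3.
Path v0→v4→v9 (+1); total 4.
Path v0→v5→v9 (+1); total 5.
Path v0→v8→v9 (+1); total 6.
Path v0→v6→v7→v9 (+1); total 7.
No residual v0→v9 path; max flow = 7.
Certifying cut of size 7: {v0→v1, v0→v3, v0→v4, v0→v5, v0→v6, v0→v8, v0→v9}.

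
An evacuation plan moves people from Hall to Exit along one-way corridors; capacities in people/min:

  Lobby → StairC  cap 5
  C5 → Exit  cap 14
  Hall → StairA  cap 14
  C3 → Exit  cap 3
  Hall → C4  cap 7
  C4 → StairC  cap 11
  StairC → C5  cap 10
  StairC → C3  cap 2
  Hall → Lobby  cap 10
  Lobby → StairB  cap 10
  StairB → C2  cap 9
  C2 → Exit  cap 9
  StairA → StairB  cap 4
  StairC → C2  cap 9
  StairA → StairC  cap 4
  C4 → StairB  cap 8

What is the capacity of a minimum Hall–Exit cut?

21

Augment Hall→C4→StairB→C2→Exit: bottleneck 7, flow now 7.
Augment Hall→StairA→StairB→C2→Exit: bottleneck 2, flow now 9.
Augment Hall→StairA→StairC→C5→Exit: bottleneck 4, flow now 13.
Augment Hall→Lobby→StairC→C5→Exit: bottleneck 5, flow now 18.
Augment Hall→StairA→StairB→C4→StairC→C5→Exit: bottleneck 1, flow now 19. (uses reverse residual edge)
Augment Hall→StairA→StairB→C4→StairC→C3→Exit: bottleneck 1, flow now 20. (uses reverse residual edge)
Augment Hall→Lobby→StairB→C4→StairC→C3→Exit: bottleneck 1, flow now 21. (uses reverse residual edge)
No augmenting path remains; maximum flow = 21.
By max-flow min-cut, the minimum cut capacity equals the max flow.
In the residual graph, reachable from Hall: {Hall, C4, StairA, Lobby, StairB, StairC, C2}.
Min-cut edges: StairC→C5 (10), StairC→C3 (2), C2→Exit (9); capacity 10 + 2 + 9 = 21.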